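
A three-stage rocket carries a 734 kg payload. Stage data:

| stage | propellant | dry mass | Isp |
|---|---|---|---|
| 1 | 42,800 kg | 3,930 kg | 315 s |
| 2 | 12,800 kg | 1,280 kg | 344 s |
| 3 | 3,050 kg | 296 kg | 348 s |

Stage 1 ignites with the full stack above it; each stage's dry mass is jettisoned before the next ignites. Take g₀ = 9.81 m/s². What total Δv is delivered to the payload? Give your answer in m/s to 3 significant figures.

Δv ≈ 12100 m/s

Ignition mass of stage 1 = 42,800+3,930 + 12,800+1,280 + 3,050+296 + 734 = 64,890 kg.
Stage 1: m₀ = 64,890 kg, m_f = 64,890 − 42,800 = 22,090 kg; Δv = 315×9.81×ln(2.938) = 3090.2×1.0776 ≈ 3330 m/s.
Stage 2: m₀ = 18,160 kg, m_f = 18,160 − 12,800 = 5,360 kg; Δv = 344×9.81×ln(3.388) = 3374.6×1.2203 ≈ 4118 m/s.
Stage 3: m₀ = 4,080 kg, m_f = 4,080 − 3,050 = 1,030 kg; Δv = 348×9.81×ln(3.961) = 3413.9×1.3765 ≈ 4699 m/s.
Total Δv = 3330 + 4118 + 4699 = 12147 m/s.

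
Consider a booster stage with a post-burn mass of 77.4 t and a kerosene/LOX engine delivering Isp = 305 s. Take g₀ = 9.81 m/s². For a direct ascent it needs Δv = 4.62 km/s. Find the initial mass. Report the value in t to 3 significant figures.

initial mass ≈ 363 t

v_e = Isp · g₀ = 305 × 9.81 = 2992.1 m/s.
m₀/m_f = exp(Δv / v_e) = exp(4620 / 2992.1) = exp(1.5441) = 4.6837.
m₀ = m_f × 4.6837 = 77.4 × 4.6837 = 362.518 t.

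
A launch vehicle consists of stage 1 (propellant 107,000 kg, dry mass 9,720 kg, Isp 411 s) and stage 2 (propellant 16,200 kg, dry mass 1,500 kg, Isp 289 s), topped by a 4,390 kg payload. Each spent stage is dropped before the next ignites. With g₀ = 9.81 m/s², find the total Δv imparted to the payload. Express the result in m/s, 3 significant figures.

Δv ≈ 9690 m/s

Ignition mass of stage 1 = 107,000+9,720 + 16,200+1,500 + 4,390 = 138,810 kg.
Stage 1: m₀ = 138,810 kg, m_f = 138,810 − 107,000 = 31,810 kg; Δv = 411×9.81×ln(4.364) = 4031.9×1.4733 ≈ 5940 m/s.
Stage 2: m₀ = 22,090 kg, m_f = 22,090 − 16,200 = 5,890 kg; Δv = 289×9.81×ln(3.75) = 2835.1×1.3219 ≈ 3748 m/s.
Total Δv = 5940 + 3748 = 9688 m/s.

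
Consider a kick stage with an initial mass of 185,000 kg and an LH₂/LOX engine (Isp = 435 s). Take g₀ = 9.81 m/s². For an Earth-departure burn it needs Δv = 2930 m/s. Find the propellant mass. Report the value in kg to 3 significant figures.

v_e = Isp · g₀ = 435 × 9.81 = 4267.4 m/s.
m₀/m_f = exp(Δv / v_e) = exp(2930 / 4267.4) = exp(0.6866) = 1.9870.
m_f = 185,000 / 1.9870 = 93,105.2 kg, so propellant = m₀ − m_f = 185,000 − 93,105.2 = 91,894.8 kg.

propellant mass ≈ 91900 kg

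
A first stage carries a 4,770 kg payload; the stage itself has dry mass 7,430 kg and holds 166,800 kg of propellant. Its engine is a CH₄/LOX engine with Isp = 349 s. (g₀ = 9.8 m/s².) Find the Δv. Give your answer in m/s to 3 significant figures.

v_e = Isp · g₀ = 349 × 9.8 = 3420.2 m/s.
m₀ = payload + dry + propellant = 4,770 + 7,430 + 166,800 = 179,000 kg.
m_f = payload + dry = 4,770 + 7,430 = 12,200 kg.
Rocket equation: Δv = v_e · ln(m₀/m_f) = 3420.2 × ln(14.67) = 3420.2 × 2.6859 ≈ 9186.5 m/s.

Δv ≈ 9190 m/s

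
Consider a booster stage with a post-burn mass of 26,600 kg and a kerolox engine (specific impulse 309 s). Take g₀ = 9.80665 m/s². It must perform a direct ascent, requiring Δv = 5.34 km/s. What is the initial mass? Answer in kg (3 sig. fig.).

v_e = Isp · g₀ = 309 × 9.80665 = 3030.3 m/s.
m₀/m_f = exp(Δv / v_e) = exp(5340 / 3030.3) = exp(1.7622) = 5.8254.
m₀ = m_f × 5.8254 = 26,600 × 5.8254 = 154,956 kg.

initial mass ≈ 155000 kg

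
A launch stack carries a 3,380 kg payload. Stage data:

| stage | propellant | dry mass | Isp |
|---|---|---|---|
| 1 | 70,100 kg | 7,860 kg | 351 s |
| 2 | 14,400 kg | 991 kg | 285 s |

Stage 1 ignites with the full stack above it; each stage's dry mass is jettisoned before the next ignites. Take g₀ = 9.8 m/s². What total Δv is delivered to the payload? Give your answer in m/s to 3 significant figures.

Ignition mass of stage 1 = 70,100+7,860 + 14,400+991 + 3,380 = 96,731 kg.
Stage 1: m₀ = 96,731 kg, m_f = 96,731 − 70,100 = 26,631 kg; Δv = 351×9.8×ln(3.632) = 3439.8×1.2899 ≈ 4437 m/s.
Stage 2: m₀ = 18,771 kg, m_f = 18,771 − 14,400 = 4,371 kg; Δv = 285×9.8×ln(4.294) = 2793.0×1.4573 ≈ 4070 m/s.
Total Δv = 4437 + 4070 = 8507 m/s.

Δv ≈ 8510 m/s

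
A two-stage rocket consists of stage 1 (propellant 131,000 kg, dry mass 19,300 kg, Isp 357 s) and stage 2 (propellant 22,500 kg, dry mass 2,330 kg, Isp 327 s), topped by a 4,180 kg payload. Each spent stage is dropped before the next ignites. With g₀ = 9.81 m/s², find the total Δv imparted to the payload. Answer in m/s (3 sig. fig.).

Ignition mass of stage 1 = 131,000+19,300 + 22,500+2,330 + 4,180 = 179,310 kg.
Stage 1: m₀ = 179,310 kg, m_f = 179,310 − 131,000 = 48,310 kg; Δv = 357×9.81×ln(3.712) = 3502.2×1.3115 ≈ 4593 m/s.
Stage 2: m₀ = 29,010 kg, m_f = 29,010 − 22,500 = 6,510 kg; Δv = 327×9.81×ln(4.456) = 3207.9×1.4943 ≈ 4794 m/s.
Total Δv = 4593 + 4794 = 9387 m/s.

Δv ≈ 9390 m/s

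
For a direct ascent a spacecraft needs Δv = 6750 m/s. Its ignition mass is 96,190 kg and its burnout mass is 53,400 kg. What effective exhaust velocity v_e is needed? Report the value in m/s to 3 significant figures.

v_e ≈ 11500 m/s

ln(m₀/m_f) = ln(96190/53400) = ln(1.801) = 0.5885.
By the Tsiolkovsky rocket equation, v_e = Δv / ln(m₀/m_f) = 6750 / 0.5885 = 11469.6 m/s.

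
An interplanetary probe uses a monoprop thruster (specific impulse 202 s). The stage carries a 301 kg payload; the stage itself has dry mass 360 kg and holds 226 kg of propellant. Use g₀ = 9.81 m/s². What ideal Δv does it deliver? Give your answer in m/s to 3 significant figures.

Δv ≈ 583 m/s

v_e = Isp · g₀ = 202 × 9.81 = 1981.6 m/s.
m₀ = payload + dry + propellant = 301 + 360 + 226 = 887 kg.
m_f = payload + dry = 301 + 360 = 661 kg.
Rocket equation: Δv = v_e · ln(m₀/m_f) = 1981.6 × ln(1.342) = 1981.6 × 0.2941 ≈ 582.8 m/s.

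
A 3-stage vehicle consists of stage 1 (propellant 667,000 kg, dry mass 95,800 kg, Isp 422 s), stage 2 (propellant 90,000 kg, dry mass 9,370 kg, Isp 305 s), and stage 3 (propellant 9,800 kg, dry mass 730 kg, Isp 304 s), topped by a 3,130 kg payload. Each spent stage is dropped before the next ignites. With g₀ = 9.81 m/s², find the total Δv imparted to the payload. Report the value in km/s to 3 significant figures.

Δv ≈ 14.5 km/s

Ignition mass of stage 1 = 667,000+95,800 + 90,000+9,370 + 9,800+730 + 3,130 = 875,830 kg.
Stage 1: m₀ = 875,830 kg, m_f = 875,830 − 667,000 = 208,830 kg; Δv = 422×9.81×ln(4.194) = 4139.8×1.4337 ≈ 5935 m/s.
Stage 2: m₀ = 113,030 kg, m_f = 113,030 − 90,000 = 23,030 kg; Δv = 305×9.81×ln(4.908) = 2992.1×1.5909 ≈ 4760 m/s.
Stage 3: m₀ = 13,660 kg, m_f = 13,660 − 9,800 = 3,860 kg; Δv = 304×9.81×ln(3.539) = 2982.2×1.2638 ≈ 3769 m/s.
Total Δv = 5935 + 4760 + 3769 = 14464 m/s.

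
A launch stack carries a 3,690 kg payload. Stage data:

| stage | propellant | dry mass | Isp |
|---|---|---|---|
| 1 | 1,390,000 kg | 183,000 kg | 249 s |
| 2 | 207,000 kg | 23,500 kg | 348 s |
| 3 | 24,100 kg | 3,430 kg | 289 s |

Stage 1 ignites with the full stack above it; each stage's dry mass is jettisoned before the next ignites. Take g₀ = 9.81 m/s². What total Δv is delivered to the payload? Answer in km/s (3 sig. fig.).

Ignition mass of stage 1 = 1,390,000+183,000 + 207,000+23,500 + 24,100+3,430 + 3,690 = 1,834,720 kg.
Stage 1: m₀ = 1,834,720 kg, m_f = 1,834,720 − 1,390,000 = 444,720 kg; Δv = 249×9.81×ln(4.126) = 2442.7×1.4172 ≈ 3462 m/s.
Stage 2: m₀ = 261,720 kg, m_f = 261,720 − 207,000 = 54,720 kg; Δv = 348×9.81×ln(4.783) = 3413.9×1.5650 ≈ 5343 m/s.
Stage 3: m₀ = 31,220 kg, m_f = 31,220 − 24,100 = 7,120 kg; Δv = 289×9.81×ln(4.385) = 2835.1×1.4782 ≈ 4191 m/s.
Total Δv = 3462 + 5343 + 4191 = 12996 m/s.

Δv ≈ 13.0 km/s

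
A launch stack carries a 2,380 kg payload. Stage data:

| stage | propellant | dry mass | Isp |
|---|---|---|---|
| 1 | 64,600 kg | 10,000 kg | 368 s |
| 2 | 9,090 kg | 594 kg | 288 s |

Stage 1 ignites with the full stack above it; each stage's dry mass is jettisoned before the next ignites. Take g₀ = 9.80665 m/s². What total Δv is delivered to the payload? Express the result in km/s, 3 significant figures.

Ignition mass of stage 1 = 64,600+10,000 + 9,090+594 + 2,380 = 86,664 kg.
Stage 1: m₀ = 86,664 kg, m_f = 86,664 − 64,600 = 22,064 kg; Δv = 368×9.80665×ln(3.928) = 3608.8×1.3681 ≈ 4937 m/s.
Stage 2: m₀ = 12,064 kg, m_f = 12,064 − 9,090 = 2,974 kg; Δv = 288×9.80665×ln(4.056) = 2824.3×1.4003 ≈ 3955 m/s.
Total Δv = 4937 + 3955 = 8892 m/s.

Δv ≈ 8.89 km/s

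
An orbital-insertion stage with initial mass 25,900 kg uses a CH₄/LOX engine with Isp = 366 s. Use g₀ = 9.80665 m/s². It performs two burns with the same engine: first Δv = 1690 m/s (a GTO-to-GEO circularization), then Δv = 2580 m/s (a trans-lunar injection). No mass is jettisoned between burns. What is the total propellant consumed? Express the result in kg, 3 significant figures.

v_e = Isp · g₀ = 366 × 9.80665 = 3589.2 m/s.
After the first burn: m = 25900 × exp(−1690/3589.2) = 25900 × 0.62447 = 16,173.8 kg.
After the second burn: m = 16,173.8 × exp(−2580/3589.2) = 16,173.8 × 0.48733 = 7,881.98 kg.
Total propellant = m₀ − m_final = 25900 − 7,881.98 = 18,018.02 kg.

total propellant consumed ≈ 18000 kg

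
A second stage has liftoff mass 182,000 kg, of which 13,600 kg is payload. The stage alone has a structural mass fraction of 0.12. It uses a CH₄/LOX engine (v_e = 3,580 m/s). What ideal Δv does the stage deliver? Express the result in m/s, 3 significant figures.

Stage wet mass = m₀ − payload = 182,000 − 13,600 = 168,400 kg.
Stage dry mass = ε × stage wet mass = 0.12 × 168,400 = 20,208 kg.
Burnout mass m_f = stage dry + payload = 20,208 + 13,600 = 33,808 kg.
Rocket equation: Δv = v_e · ln(182,000/33,808) = 3580.0 × ln(5.383) = 3580.0 × 1.6833 ≈ 6026 m/s.

Δv ≈ 6030 m/s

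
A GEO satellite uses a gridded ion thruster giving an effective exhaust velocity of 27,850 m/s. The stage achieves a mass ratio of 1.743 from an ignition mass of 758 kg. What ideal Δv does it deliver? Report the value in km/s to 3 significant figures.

Δv ≈ 15.5 km/s

Δv = v_e · ln(1.743) = 27850.0 × 0.5556 ≈ 15473.7 m/s.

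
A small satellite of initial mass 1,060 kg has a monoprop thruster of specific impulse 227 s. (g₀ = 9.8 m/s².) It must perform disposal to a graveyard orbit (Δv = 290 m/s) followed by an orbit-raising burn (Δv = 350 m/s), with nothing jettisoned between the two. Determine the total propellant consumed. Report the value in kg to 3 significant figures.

v_e = Isp · g₀ = 227 × 9.8 = 2224.6 m/s.
After the first burn: m = 1060 × exp(−290/2224.6) = 1060 × 0.87778 = 930.447 kg.
After the second burn: m = 930.447 × exp(−350/2224.6) = 930.447 × 0.85442 = 794.993 kg.
Total propellant = m₀ − m_final = 1060 − 794.993 = 265.007 kg.

total propellant consumed ≈ 265 kg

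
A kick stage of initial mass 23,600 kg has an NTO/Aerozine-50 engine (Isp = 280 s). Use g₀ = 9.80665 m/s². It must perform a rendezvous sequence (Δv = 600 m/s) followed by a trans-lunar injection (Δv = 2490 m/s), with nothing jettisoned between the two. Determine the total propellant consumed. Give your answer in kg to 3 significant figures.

v_e = Isp · g₀ = 280 × 9.80665 = 2745.9 m/s.
After the first burn: m = 23600 × exp(−600/2745.9) = 23600 × 0.80371 = 18,967.6 kg.
After the second burn: m = 18,967.6 × exp(−2490/2745.9) = 18,967.6 × 0.40381 = 7,659.31 kg.
Total propellant = m₀ − m_final = 23600 − 7,659.31 = 15,940.69 kg.

total propellant consumed ≈ 15900 kg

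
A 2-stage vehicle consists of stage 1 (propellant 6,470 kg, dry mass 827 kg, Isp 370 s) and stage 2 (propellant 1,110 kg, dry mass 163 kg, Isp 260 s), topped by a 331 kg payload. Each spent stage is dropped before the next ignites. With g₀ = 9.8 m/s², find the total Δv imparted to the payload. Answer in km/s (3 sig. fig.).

Δv ≈ 7.71 km/s

Ignition mass of stage 1 = 6,470+827 + 1,110+163 + 331 = 8,901 kg.
Stage 1: m₀ = 8,901 kg, m_f = 8,901 − 6,470 = 2,431 kg; Δv = 370×9.8×ln(3.661) = 3626.0×1.2979 ≈ 4706 m/s.
Stage 2: m₀ = 1,604 kg, m_f = 1,604 − 1,110 = 494 kg; Δv = 260×9.8×ln(3.247) = 2548.0×1.1777 ≈ 3001 m/s.
Total Δv = 4706 + 3001 = 7707 m/s.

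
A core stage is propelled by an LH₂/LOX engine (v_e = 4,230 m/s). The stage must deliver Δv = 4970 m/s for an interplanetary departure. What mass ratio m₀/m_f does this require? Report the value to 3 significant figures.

mass ratio ≈ 3.24

By the Tsiolkovsky rocket equation, m₀/m_f = exp(Δv / v_e) = exp(4970 / 4230.0) = exp(1.1749) = 3.2380.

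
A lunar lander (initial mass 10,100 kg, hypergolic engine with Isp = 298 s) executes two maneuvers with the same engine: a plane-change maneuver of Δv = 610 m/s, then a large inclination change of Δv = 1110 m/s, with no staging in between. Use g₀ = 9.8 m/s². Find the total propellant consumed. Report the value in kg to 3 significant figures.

v_e = Isp · g₀ = 298 × 9.8 = 2920.4 m/s.
After the first burn: m = 10100 × exp(−610/2920.4) = 10100 × 0.81150 = 8,196.15 kg.
After the second burn: m = 8,196.15 × exp(−1110/2920.4) = 8,196.15 × 0.68380 = 5,604.53 kg.
Total propellant = m₀ − m_final = 10100 − 5,604.53 = 4,495.47 kg.

total propellant consumed ≈ 4500 kg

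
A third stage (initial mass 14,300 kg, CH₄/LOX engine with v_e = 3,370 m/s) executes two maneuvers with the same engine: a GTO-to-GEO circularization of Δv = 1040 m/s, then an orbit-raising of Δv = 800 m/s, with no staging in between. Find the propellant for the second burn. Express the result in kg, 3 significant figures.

After the first burn: m = 14300 × exp(−1040/3370.0) = 14300 × 0.73447 = 10,502.9 kg.
After the second burn: m = 10,502.9 × exp(−800/3370.0) = 10,502.9 × 0.78868 = 8,283.43 kg.
Second-burn propellant = 10,502.9 − 8,283.43 = 2,219.47 kg.

propellant for the second burn ≈ 2220 kg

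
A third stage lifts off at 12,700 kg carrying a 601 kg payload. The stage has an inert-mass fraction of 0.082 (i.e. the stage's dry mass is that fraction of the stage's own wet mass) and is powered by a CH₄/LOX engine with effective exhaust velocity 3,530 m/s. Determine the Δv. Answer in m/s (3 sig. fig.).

Stage wet mass = m₀ − payload = 12,700 − 601 = 12,099 kg.
Stage dry mass = ε × stage wet mass = 0.082 × 12,099 = 992.118 kg.
Burnout mass m_f = stage dry + payload = 992.118 + 601 = 1,593.118 kg.
Rocket equation: Δv = v_e · ln(12,700/1,593.118) = 3530.0 × ln(7.972) = 3530.0 × 2.0759 ≈ 7328 m/s.

Δv ≈ 7330 m/s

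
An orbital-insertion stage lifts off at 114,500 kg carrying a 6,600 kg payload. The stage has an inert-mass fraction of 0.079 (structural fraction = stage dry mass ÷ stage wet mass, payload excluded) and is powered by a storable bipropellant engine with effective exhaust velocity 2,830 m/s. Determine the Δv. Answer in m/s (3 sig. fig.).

Δv ≈ 5730 m/s

Stage wet mass = m₀ − payload = 114,500 − 6,600 = 107,900 kg.
Stage dry mass = ε × stage wet mass = 0.079 × 107,900 = 8,524.1 kg.
Burnout mass m_f = stage dry + payload = 8,524.1 + 6,600 = 15,124.1 kg.
From the ideal rocket equation, Δv = v_e · ln(114,500/15,124.1) = 2830.0 × ln(7.571) = 2830.0 × 2.0243 ≈ 5729 m/s.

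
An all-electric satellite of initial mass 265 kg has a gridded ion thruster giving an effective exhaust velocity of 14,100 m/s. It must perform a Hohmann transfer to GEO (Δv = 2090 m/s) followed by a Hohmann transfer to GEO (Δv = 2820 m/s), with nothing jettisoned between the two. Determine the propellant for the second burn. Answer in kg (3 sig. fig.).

propellant for the second burn ≈ 41.4 kg

After the first burn: m = 265 × exp(−2090/14100.0) = 265 × 0.86224 = 228.494 kg.
After the second burn: m = 228.494 × exp(−2820/14100.0) = 228.494 × 0.81873 = 187.075 kg.
Second-burn propellant = 228.494 − 187.075 = 41.419 kg.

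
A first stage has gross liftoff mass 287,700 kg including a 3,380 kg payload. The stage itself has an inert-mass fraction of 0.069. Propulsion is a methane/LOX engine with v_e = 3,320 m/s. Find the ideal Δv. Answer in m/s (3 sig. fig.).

Stage wet mass = m₀ − payload = 287,700 − 3,380 = 284,320 kg.
Stage dry mass = ε × stage wet mass = 0.069 × 284,320 = 19,618.1 kg.
Burnout mass m_f = stage dry + payload = 19,618.1 + 3,380 = 22,998.1 kg.
Δv = v_e · ln(287,700/22,998.1) = 3320.0 × ln(12.51) = 3320.0 × 2.5265 ≈ 8388 m/s.

Δv ≈ 8390 m/s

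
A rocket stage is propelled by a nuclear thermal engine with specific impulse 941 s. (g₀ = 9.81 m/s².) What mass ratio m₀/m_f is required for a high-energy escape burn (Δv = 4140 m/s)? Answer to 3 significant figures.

mass ratio ≈ 1.57

v_e = Isp · g₀ = 941 × 9.81 = 9231.2 m/s.
Rocket equation: m₀/m_f = exp(Δv / v_e) = exp(4140 / 9231.2) = exp(0.4485) = 1.5659.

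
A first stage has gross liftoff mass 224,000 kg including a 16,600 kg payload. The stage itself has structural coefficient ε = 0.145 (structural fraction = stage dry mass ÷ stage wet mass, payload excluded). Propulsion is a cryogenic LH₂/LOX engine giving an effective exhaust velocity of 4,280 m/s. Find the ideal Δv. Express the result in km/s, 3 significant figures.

Stage wet mass = m₀ − payload = 224,000 − 16,600 = 207,400 kg.
Stage dry mass = ε × stage wet mass = 0.145 × 207,400 = 30,073 kg.
Burnout mass m_f = stage dry + payload = 30,073 + 16,600 = 46,673 kg.
From the ideal rocket equation, Δv = v_e · ln(224,000/46,673) = 4280.0 × ln(4.799) = 4280.0 × 1.5685 ≈ 6713 m/s.

Δv ≈ 6.71 km/s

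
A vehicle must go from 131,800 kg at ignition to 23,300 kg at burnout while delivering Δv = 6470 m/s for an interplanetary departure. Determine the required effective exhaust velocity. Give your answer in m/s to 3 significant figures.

ln(m₀/m_f) = ln(131800/23300) = ln(5.657) = 1.7328.
Using Δv = v_e ln(m₀/m_f): v_e = Δv / ln(m₀/m_f) = 6470 / 1.7328 = 3733.8 m/s.

v_e ≈ 3730 m/s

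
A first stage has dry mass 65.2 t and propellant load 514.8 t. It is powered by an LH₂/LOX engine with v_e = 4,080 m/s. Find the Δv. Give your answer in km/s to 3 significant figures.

Δv ≈ 8.92 km/s

m₀ = m_dry + m_prop = 65.2 + 514.8 = 580 t.
By the Tsiolkovsky rocket equation, Δv = v_e · ln(m₀/m_f) = 4080.0 × ln(8.896) = 4080.0 × 2.1856 ≈ 8917.1 m/s.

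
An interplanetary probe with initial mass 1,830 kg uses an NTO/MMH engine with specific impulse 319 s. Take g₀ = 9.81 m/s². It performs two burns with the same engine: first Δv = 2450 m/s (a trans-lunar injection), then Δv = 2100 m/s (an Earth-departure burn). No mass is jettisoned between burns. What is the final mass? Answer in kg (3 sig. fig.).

v_e = Isp · g₀ = 319 × 9.81 = 3129.4 m/s.
After the first burn: m = 1830 × exp(−2450/3129.4) = 1830 × 0.45708 = 836.456 kg.
After the second burn: m = 836.456 × exp(−2100/3129.4) = 836.456 × 0.51117 = 427.571 kg.

final mass ≈ 428 kg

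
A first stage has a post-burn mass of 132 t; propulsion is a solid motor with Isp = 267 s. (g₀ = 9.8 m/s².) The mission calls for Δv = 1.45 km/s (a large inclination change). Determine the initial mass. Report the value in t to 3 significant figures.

v_e = Isp · g₀ = 267 × 9.8 = 2616.6 m/s.
m₀/m_f = exp(Δv / v_e) = exp(1450 / 2616.6) = exp(0.5542) = 1.7405.
m₀ = m_f × 1.7405 = 132 × 1.7405 = 229.746 t.

initial mass ≈ 230 t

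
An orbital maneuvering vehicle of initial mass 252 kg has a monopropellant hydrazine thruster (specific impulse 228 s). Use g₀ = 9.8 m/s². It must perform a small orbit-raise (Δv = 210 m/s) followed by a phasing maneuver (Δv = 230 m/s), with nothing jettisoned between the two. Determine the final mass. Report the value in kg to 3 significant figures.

final mass ≈ 207 kg

v_e = Isp · g₀ = 228 × 9.8 = 2234.4 m/s.
After the first burn: m = 252 × exp(−210/2234.4) = 252 × 0.91030 = 229.396 kg.
After the second burn: m = 229.396 × exp(−230/2234.4) = 229.396 × 0.90218 = 206.956 kg.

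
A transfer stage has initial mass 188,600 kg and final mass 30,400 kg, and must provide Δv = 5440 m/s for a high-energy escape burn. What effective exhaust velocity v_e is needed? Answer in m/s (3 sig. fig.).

ln(m₀/m_f) = ln(188600/30400) = ln(6.204) = 1.8252.
By the Tsiolkovsky rocket equation, v_e = Δv / ln(m₀/m_f) = 5440 / 1.8252 = 2980.5 m/s.

v_e ≈ 2980 m/s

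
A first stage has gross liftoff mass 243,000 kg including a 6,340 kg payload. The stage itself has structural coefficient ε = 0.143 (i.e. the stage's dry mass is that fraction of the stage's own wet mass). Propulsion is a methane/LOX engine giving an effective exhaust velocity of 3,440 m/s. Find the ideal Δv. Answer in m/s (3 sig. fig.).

Stage wet mass = m₀ − payload = 243,000 − 6,340 = 236,660 kg.
Stage dry mass = ε × stage wet mass = 0.143 × 236,660 = 33,842.4 kg.
Burnout mass m_f = stage dry + payload = 33,842.4 + 6,340 = 40,182.4 kg.
Rocket equation: Δv = v_e · ln(243,000/40,182.4) = 3440.0 × ln(6.047) = 3440.0 × 1.7996 ≈ 6191 m/s.

Δv ≈ 6190 m/s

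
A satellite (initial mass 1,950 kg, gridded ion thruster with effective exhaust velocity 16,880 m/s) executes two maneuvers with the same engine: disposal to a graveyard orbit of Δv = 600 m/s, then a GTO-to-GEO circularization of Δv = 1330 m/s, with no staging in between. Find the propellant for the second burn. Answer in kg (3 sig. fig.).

propellant for the second burn ≈ 143 kg

After the first burn: m = 1950 × exp(−600/16880.0) = 1950 × 0.96508 = 1,881.91 kg.
After the second burn: m = 1,881.91 × exp(−1330/16880.0) = 1,881.91 × 0.92423 = 1,739.32 kg.
Second-burn propellant = 1,881.91 − 1,739.32 = 142.59 kg.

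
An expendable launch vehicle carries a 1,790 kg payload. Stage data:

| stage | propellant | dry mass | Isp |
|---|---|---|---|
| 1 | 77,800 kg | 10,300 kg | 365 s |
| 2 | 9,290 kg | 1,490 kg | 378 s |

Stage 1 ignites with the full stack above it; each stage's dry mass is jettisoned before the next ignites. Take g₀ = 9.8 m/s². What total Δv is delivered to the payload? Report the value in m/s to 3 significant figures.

Δv ≈ 10300 m/s

Ignition mass of stage 1 = 77,800+10,300 + 9,290+1,490 + 1,790 = 100,670 kg.
Stage 1: m₀ = 100,670 kg, m_f = 100,670 − 77,800 = 22,870 kg; Δv = 365×9.8×ln(4.402) = 3577.0×1.4820 ≈ 5301 m/s.
Stage 2: m₀ = 12,570 kg, m_f = 12,570 − 9,290 = 3,280 kg; Δv = 378×9.8×ln(3.832) = 3704.4×1.3435 ≈ 4977 m/s.
Total Δv = 5301 + 4977 = 10278 m/s.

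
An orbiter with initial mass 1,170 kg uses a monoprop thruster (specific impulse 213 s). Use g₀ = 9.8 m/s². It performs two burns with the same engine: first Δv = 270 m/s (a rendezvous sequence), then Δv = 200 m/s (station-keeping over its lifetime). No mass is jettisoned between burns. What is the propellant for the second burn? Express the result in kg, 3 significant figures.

v_e = Isp · g₀ = 213 × 9.8 = 2087.4 m/s.
After the first burn: m = 1170 × exp(−270/2087.4) = 1170 × 0.87867 = 1,028.04 kg.
After the second burn: m = 1,028.04 × exp(−200/2087.4) = 1,028.04 × 0.90863 = 934.108 kg.
Second-burn propellant = 1,028.04 − 934.108 = 93.932 kg.

propellant for the second burn ≈ 93.9 kg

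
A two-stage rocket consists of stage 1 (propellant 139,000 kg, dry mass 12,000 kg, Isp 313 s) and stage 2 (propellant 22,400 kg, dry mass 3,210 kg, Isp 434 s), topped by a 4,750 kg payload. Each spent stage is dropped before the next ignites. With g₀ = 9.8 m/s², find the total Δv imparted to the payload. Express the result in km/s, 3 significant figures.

Δv ≈ 10.2 km/s

Ignition mass of stage 1 = 139,000+12,000 + 22,400+3,210 + 4,750 = 181,360 kg.
Stage 1: m₀ = 181,360 kg, m_f = 181,360 − 139,000 = 42,360 kg; Δv = 313×9.8×ln(4.281) = 3067.4×1.4543 ≈ 4461 m/s.
Stage 2: m₀ = 30,360 kg, m_f = 30,360 − 22,400 = 7,960 kg; Δv = 434×9.8×ln(3.814) = 4253.2×1.3387 ≈ 5694 m/s.
Total Δv = 4461 + 5694 = 10155 m/s.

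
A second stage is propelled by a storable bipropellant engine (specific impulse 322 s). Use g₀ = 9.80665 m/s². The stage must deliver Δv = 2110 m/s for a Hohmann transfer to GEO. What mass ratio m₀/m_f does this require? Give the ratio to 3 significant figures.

v_e = Isp · g₀ = 322 × 9.80665 = 3157.7 m/s.
Using Δv = v_e ln(m₀/m_f): m₀/m_f = exp(Δv / v_e) = exp(2110 / 3157.7) = exp(0.6682) = 1.9507.

mass ratio ≈ 1.95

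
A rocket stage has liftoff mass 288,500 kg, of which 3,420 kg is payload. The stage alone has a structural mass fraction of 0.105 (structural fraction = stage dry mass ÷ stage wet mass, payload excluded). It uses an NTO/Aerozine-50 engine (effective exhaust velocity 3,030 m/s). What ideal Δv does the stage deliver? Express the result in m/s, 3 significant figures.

Δv ≈ 6540 m/s

Stage wet mass = m₀ − payload = 288,500 − 3,420 = 285,080 kg.
Stage dry mass = ε × stage wet mass = 0.105 × 285,080 = 29,933.4 kg.
Burnout mass m_f = stage dry + payload = 29,933.4 + 3,420 = 33,353.4 kg.
By the Tsiolkovsky rocket equation, Δv = v_e · ln(288,500/33,353.4) = 3030.0 × ln(8.65) = 3030.0 × 2.1575 ≈ 6537 m/s.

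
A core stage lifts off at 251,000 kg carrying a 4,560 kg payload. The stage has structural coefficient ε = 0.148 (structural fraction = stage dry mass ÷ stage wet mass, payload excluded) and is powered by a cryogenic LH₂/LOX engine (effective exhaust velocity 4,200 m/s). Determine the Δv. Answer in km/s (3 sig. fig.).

Stage wet mass = m₀ − payload = 251,000 − 4,560 = 246,440 kg.
Stage dry mass = ε × stage wet mass = 0.148 × 246,440 = 36,473.1 kg.
Burnout mass m_f = stage dry + payload = 36,473.1 + 4,560 = 41,033.1 kg.
Rocket equation: Δv = v_e · ln(251,000/41,033.1) = 4200.0 × ln(6.117) = 4200.0 × 1.8111 ≈ 7607 m/s.

Δv ≈ 7.61 km/s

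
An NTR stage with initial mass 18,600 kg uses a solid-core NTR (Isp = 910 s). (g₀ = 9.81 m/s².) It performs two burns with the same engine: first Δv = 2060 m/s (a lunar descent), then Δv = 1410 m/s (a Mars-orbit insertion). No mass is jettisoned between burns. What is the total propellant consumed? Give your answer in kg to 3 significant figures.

total propellant consumed ≈ 5990 kg

v_e = Isp · g₀ = 910 × 9.81 = 8927.1 m/s.
After the first burn: m = 18600 × exp(−2060/8927.1) = 18600 × 0.79393 = 14,767.1 kg.
After the second burn: m = 14,767.1 × exp(−1410/8927.1) = 14,767.1 × 0.85390 = 12,609.6 kg.
Total propellant = m₀ − m_final = 18600 − 12,609.6 = 5,990.4 kg.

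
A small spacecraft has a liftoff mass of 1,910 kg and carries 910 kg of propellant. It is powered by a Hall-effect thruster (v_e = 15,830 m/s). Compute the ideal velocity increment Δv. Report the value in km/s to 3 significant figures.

Δv ≈ 10.2 km/s

m_f = m₀ − m_prop = 1,910 − 910 = 1,000 kg.
Rocket equation: Δv = v_e · ln(m₀/m_f) = 15830.0 × ln(1.91) = 15830.0 × 0.6471 ≈ 10243.6 m/s.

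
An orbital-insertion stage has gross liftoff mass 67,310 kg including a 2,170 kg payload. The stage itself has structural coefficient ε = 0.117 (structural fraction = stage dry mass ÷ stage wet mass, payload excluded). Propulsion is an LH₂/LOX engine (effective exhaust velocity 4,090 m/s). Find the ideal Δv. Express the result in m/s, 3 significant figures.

Stage wet mass = m₀ − payload = 67,310 − 2,170 = 65,140 kg.
Stage dry mass = ε × stage wet mass = 0.117 × 65,140 = 7,621.38 kg.
Burnout mass m_f = stage dry + payload = 7,621.38 + 2,170 = 9,791.38 kg.
Using Δv = v_e ln(m₀/m_f): Δv = v_e · ln(67,310/9,791.38) = 4090.0 × ln(6.874) = 4090.0 × 1.9278 ≈ 7885 m/s.

Δv ≈ 7880 m/s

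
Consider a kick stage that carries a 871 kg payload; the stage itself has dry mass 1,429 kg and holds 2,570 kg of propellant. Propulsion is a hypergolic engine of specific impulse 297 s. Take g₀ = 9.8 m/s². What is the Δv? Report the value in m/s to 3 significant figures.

Δv ≈ 2180 m/s

v_e = Isp · g₀ = 297 × 9.8 = 2910.6 m/s.
m₀ = payload + dry + propellant = 871 + 1,429 + 2,570 = 4,870 kg.
m_f = payload + dry = 871 + 1,429 = 2,300 kg.
Δv = v_e · ln(m₀/m_f) = 2910.6 × ln(2.117) = 2910.6 × 0.7502 ≈ 2183.5 m/s.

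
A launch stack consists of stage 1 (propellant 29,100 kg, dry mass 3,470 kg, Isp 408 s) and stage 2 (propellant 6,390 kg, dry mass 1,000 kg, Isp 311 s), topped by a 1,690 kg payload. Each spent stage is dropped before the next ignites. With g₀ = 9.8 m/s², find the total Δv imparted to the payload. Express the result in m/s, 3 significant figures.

Ignition mass of stage 1 = 29,100+3,470 + 6,390+1,000 + 1,690 = 41,650 kg.
Stage 1: m₀ = 41,650 kg, m_f = 41,650 − 29,100 = 12,550 kg; Δv = 408×9.8×ln(3.319) = 3998.4×1.1996 ≈ 4796 m/s.
Stage 2: m₀ = 9,080 kg, m_f = 9,080 − 6,390 = 2,690 kg; Δv = 311×9.8×ln(3.375) = 3047.8×1.2165 ≈ 3708 m/s.
Total Δv = 4796 + 3708 = 8504 m/s.

Δv ≈ 8500 m/s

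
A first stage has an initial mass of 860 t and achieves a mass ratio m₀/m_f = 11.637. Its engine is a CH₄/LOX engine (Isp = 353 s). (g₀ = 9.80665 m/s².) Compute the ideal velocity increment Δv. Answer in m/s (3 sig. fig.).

Δv ≈ 8500 m/s

v_e = Isp · g₀ = 353 × 9.80665 = 3461.7 m/s.
From the ideal rocket equation, Δv = v_e · ln(11.637) = 3461.7 × 2.4542 ≈ 8495.8 m/s.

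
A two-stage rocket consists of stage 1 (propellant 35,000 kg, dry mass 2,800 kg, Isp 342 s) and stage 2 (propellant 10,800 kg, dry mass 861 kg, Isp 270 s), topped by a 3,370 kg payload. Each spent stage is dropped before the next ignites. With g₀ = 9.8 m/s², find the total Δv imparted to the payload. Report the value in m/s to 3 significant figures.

Δv ≈ 6990 m/s

Ignition mass of stage 1 = 35,000+2,800 + 10,800+861 + 3,370 = 52,831 kg.
Stage 1: m₀ = 52,831 kg, m_f = 52,831 − 35,000 = 17,831 kg; Δv = 342×9.8×ln(2.963) = 3351.6×1.0862 ≈ 3640 m/s.
Stage 2: m₀ = 15,031 kg, m_f = 15,031 − 10,800 = 4,231 kg; Δv = 270×9.8×ln(3.553) = 2646.0×1.2677 ≈ 3354 m/s.
Total Δv = 3640 + 3354 = 6994 m/s.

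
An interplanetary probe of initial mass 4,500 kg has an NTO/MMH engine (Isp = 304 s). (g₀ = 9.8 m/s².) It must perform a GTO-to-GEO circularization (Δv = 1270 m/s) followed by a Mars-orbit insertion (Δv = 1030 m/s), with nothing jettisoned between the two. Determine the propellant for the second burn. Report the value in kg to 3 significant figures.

v_e = Isp · g₀ = 304 × 9.8 = 2979.2 m/s.
After the first burn: m = 4500 × exp(−1270/2979.2) = 4500 × 0.65293 = 2,938.19 kg.
After the second burn: m = 2,938.19 × exp(−1030/2979.2) = 2,938.19 × 0.70770 = 2,079.36 kg.
Second-burn propellant = 2,938.19 − 2,079.36 = 858.83 kg.

propellant for the second burn ≈ 859 kg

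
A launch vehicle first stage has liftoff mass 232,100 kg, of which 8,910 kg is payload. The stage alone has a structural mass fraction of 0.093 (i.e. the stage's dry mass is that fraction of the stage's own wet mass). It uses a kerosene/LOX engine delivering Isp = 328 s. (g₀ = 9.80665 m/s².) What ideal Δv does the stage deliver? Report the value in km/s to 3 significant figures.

Stage wet mass = m₀ − payload = 232,100 − 8,910 = 223,190 kg.
Stage dry mass = ε × stage wet mass = 0.093 × 223,190 = 20,756.7 kg.
Burnout mass m_f = stage dry + payload = 20,756.7 + 8,910 = 29,666.7 kg.
v_e = Isp · g₀ = 328 × 9.80665 = 3216.6 m/s.
From the ideal rocket equation, Δv = v_e · ln(232,100/29,666.7) = 3216.6 × ln(7.824) = 3216.6 × 2.0571 ≈ 6617 m/s.

Δv ≈ 6.62 km/s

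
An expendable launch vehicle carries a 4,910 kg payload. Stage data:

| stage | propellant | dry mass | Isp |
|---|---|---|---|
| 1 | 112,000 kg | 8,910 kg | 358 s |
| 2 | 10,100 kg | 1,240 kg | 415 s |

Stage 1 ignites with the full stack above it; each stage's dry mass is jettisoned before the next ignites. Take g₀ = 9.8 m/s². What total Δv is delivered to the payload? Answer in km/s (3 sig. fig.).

Δv ≈ 9.90 km/s

Ignition mass of stage 1 = 112,000+8,910 + 10,100+1,240 + 4,910 = 137,160 kg.
Stage 1: m₀ = 137,160 kg, m_f = 137,160 − 112,000 = 25,160 kg; Δv = 358×9.8×ln(5.452) = 3508.4×1.6959 ≈ 5950 m/s.
Stage 2: m₀ = 16,250 kg, m_f = 16,250 − 10,100 = 6,150 kg; Δv = 415×9.8×ln(2.642) = 4067.0×0.9716 ≈ 3952 m/s.
Total Δv = 5950 + 3952 = 9902 m/s.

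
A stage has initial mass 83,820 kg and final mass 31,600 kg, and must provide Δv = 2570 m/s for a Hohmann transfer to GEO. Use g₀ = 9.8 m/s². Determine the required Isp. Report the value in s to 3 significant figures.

Isp ≈ 269 s

ln(m₀/m_f) = ln(83820/31600) = ln(2.653) = 0.9755.
Rocket equation: v_e = Δv / ln(m₀/m_f) = 2570 / 0.9755 = 2634.5 m/s.
Isp = v_e / g₀ = 2634.5 / 9.8 = 268.8 s.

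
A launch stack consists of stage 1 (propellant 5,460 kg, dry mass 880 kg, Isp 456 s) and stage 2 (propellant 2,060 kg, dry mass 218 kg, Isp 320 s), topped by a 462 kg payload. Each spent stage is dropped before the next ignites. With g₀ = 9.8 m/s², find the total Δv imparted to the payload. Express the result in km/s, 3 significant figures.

Ignition mass of stage 1 = 5,460+880 + 2,060+218 + 462 = 9,080 kg.
Stage 1: m₀ = 9,080 kg, m_f = 9,080 − 5,460 = 3,620 kg; Δv = 456×9.8×ln(2.508) = 4468.8×0.9196 ≈ 4110 m/s.
Stage 2: m₀ = 2,740 kg, m_f = 2,740 − 2,060 = 680 kg; Δv = 320×9.8×ln(4.029) = 3136.0×1.3936 ≈ 4370 m/s.
Total Δv = 4110 + 4370 = 8480 m/s.

Δv ≈ 8.48 km/s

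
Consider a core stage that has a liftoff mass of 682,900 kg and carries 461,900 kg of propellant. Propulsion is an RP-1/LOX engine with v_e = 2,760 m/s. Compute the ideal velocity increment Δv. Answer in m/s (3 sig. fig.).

m_f = m₀ − m_prop = 682,900 − 461,900 = 221,000 kg.
From the ideal rocket equation, Δv = v_e · ln(m₀/m_f) = 2760.0 × ln(3.09) = 2760.0 × 1.1282 ≈ 3113.8 m/s.

Δv ≈ 3110 m/s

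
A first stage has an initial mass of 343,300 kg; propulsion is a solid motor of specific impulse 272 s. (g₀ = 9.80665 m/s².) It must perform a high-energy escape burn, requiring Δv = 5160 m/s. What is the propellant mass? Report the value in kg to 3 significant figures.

v_e = Isp · g₀ = 272 × 9.80665 = 2667.4 m/s.
By the Tsiolkovsky rocket equation, m₀/m_f = exp(Δv / v_e) = exp(5160 / 2667.4) = exp(1.9345) = 6.9203.
m_f = 343,300 / 6.9203 = 49,607.7 kg, so propellant = m₀ − m_f = 343,300 − 49,607.7 = 293,692.3 kg.

propellant mass ≈ 294000 kg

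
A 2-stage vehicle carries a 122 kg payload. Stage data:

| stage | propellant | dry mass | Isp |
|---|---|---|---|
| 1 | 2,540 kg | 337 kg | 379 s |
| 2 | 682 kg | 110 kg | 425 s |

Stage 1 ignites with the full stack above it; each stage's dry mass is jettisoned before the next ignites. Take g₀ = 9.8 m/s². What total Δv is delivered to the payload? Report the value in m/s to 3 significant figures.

Δv ≈ 9830 m/s

Ignition mass of stage 1 = 2,540+337 + 682+110 + 122 = 3,791 kg.
Stage 1: m₀ = 3,791 kg, m_f = 3,791 − 2,540 = 1,251 kg; Δv = 379×9.8×ln(3.03) = 3714.2×1.1087 ≈ 4118 m/s.
Stage 2: m₀ = 914 kg, m_f = 914 − 682 = 232 kg; Δv = 425×9.8×ln(3.94) = 4165.0×1.3711 ≈ 5711 m/s.
Total Δv = 4118 + 5711 = 9829 m/s.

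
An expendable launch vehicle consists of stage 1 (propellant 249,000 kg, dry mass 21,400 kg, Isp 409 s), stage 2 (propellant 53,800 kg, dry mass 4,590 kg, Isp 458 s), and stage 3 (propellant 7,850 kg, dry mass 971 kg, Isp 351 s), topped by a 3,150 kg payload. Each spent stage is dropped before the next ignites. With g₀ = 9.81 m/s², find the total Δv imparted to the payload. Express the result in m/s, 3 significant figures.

Ignition mass of stage 1 = 249,000+21,400 + 53,800+4,590 + 7,850+971 + 3,150 = 340,761 kg.
Stage 1: m₀ = 340,761 kg, m_f = 340,761 − 249,000 = 91,761 kg; Δv = 409×9.81×ln(3.714) = 4012.3×1.3120 ≈ 5264 m/s.
Stage 2: m₀ = 70,361 kg, m_f = 70,361 − 53,800 = 16,561 kg; Δv = 458×9.81×ln(4.249) = 4493.0×1.4466 ≈ 6499 m/s.
Stage 3: m₀ = 11,971 kg, m_f = 11,971 − 7,850 = 4,121 kg; Δv = 351×9.81×ln(2.905) = 3443.3×1.0664 ≈ 3672 m/s.
Total Δv = 5264 + 6499 + 3672 = 15435 m/s.

Δv ≈ 15400 m/s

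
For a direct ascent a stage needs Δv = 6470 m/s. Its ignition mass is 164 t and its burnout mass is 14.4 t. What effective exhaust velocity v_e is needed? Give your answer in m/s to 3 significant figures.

v_e ≈ 2660 m/s

ln(m₀/m_f) = ln(164000/14400) = ln(11.39) = 2.4326.
Rocket equation: v_e = Δv / ln(m₀/m_f) = 6470 / 2.4326 = 2659.7 m/s.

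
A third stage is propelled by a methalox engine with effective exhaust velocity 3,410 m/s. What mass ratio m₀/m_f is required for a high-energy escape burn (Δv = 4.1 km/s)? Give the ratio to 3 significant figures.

mass ratio ≈ 3.33

m₀/m_f = exp(Δv / v_e) = exp(4100 / 3410.0) = exp(1.2023) = 3.3279.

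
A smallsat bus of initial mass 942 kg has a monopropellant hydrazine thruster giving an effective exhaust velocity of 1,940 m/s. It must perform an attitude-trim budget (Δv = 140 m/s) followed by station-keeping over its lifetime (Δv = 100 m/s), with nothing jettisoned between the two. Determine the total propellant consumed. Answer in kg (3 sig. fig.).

total propellant consumed ≈ 110 kg

After the first burn: m = 942 × exp(−140/1940.0) = 942 × 0.93038 = 876.418 kg.
After the second burn: m = 876.418 × exp(−100/1940.0) = 876.418 × 0.94976 = 832.387 kg.
Total propellant = m₀ − m_final = 942 − 832.387 = 109.613 kg.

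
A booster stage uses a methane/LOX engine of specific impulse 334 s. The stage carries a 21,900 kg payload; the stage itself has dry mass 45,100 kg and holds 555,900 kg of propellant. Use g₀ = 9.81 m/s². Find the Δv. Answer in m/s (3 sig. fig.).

Δv ≈ 7310 m/s

v_e = Isp · g₀ = 334 × 9.81 = 3276.5 m/s.
m₀ = payload + dry + propellant = 21,900 + 45,100 + 555,900 = 622,900 kg.
m_f = payload + dry = 21,900 + 45,100 = 67,000 kg.
Δv = v_e · ln(m₀/m_f) = 3276.5 × ln(9.297) = 3276.5 × 2.2297 ≈ 7305.7 m/s.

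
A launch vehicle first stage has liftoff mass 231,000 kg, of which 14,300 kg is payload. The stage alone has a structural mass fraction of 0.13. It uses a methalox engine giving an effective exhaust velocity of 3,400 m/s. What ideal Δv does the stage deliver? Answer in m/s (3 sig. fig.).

Δv ≈ 5760 m/s

Stage wet mass = m₀ − payload = 231,000 − 14,300 = 216,700 kg.
Stage dry mass = ε × stage wet mass = 0.13 × 216,700 = 28,171 kg.
Burnout mass m_f = stage dry + payload = 28,171 + 14,300 = 42,471 kg.
By the Tsiolkovsky rocket equation, Δv = v_e · ln(231,000/42,471) = 3400.0 × ln(5.439) = 3400.0 × 1.6936 ≈ 5758 m/s.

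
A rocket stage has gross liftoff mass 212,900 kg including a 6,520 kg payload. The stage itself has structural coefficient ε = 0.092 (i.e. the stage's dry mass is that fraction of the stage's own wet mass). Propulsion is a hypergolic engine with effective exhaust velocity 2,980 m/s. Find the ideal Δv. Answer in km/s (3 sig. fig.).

Stage wet mass = m₀ − payload = 212,900 − 6,520 = 206,380 kg.
Stage dry mass = ε × stage wet mass = 0.092 × 206,380 = 18,987 kg.
Burnout mass m_f = stage dry + payload = 18,987 + 6,520 = 25,507 kg.
Δv = v_e · ln(212,900/25,507) = 2980.0 × ln(8.347) = 2980.0 × 2.1219 ≈ 6323 m/s.

Δv ≈ 6.32 km/s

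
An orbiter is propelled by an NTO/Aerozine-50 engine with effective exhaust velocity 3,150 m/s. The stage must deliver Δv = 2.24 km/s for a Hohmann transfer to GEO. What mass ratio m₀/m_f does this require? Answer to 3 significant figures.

mass ratio ≈ 2.04

By the Tsiolkovsky rocket equation, m₀/m_f = exp(Δv / v_e) = exp(2240 / 3150.0) = exp(0.7111) = 2.0363.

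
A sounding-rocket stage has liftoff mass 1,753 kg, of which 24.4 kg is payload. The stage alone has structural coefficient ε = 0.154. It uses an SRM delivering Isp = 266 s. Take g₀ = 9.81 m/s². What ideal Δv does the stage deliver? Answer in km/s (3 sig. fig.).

Stage wet mass = m₀ − payload = 1,753 − 24.4 = 1,728.6 kg.
Stage dry mass = ε × stage wet mass = 0.154 × 1,728.6 = 266.204 kg.
Burnout mass m_f = stage dry + payload = 266.204 + 24.4 = 290.604 kg.
v_e = Isp · g₀ = 266 × 9.81 = 2609.5 m/s.
Δv = v_e · ln(1,753/290.604) = 2609.5 × ln(6.032) = 2609.5 × 1.7971 ≈ 4690 m/s.

Δv ≈ 4.69 km/s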